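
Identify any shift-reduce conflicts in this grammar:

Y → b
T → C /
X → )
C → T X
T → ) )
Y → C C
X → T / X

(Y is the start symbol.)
A shift-reduce conflict occurs when an LR(0) state has both:
  - a complete (reduce) item [A → α .] (dot at the end), and
  - a shift item [B → β . c γ] (dot before a terminal).

Augment with Y' → Y and build the canonical LR(0) collection (I0 = CLOSURE({[Y' → . Y]}), then GOTO on every symbol after a dot until no new states appear). It has 15 states:
  I0: { [C → . T X], [T → . ) )], [T → . C /], [Y → . C C], [Y → . b], [Y' → . Y] }  — shift
  I1: { [T → ) . )] }  — shift
  I2: { [C → . T X], [T → . ) )], [T → . C /], [T → C . /], [Y → C . C] }  — shift
  I3: { [C → . T X], [C → T . X], [T → . ) )], [T → . C /], [X → . )], [X → . T / X] }  — shift
  I4: { [Y' → Y .] }  — accept
  I5: { [Y → b .] }  — reduce
  I6: { [T → ) . )], [X → ) .] }  — shift, reduce
  I7: { [T → C . /] }  — shift
  I8: { [C → . T X], [C → T . X], [T → . ) )], [T → . C /], [X → . )], [X → . T / X], [X → T . / X] }  — shift
  I9: { [C → T X .] }  — reduce
  I10: { [C → . T X], [T → . ) )], [T → . C /], [X → . )], [X → . T / X], [X → T / . X] }  — shift
  I11: { [X → T / X .] }  — reduce
  I12: { [T → C / .] }  — reduce
  I13: { [T → ) ) .] }  — reduce
  I14: { [T → C . /], [Y → C C .] }  — shift, reduce

I6 contains reduce item [X → ) .] and shift item [T → ) . )] — shift-reduce conflict.
I14 contains reduce item [Y → C C .] and shift item [T → C . /] — shift-reduce conflict.

Answer: Yes — I6: [X → ) .] vs [T → ) . )]; I14: [Y → C C .] vs [T → C . /]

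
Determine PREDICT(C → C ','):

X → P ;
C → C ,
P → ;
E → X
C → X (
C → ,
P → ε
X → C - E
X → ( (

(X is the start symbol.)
{ '(', ',', ';' }

PREDICT(C → C ',') = (FIRST(RHS) \ {ε}) ∪ (FOLLOW(C) if ε ∈ FIRST(RHS), i.e. RHS ⇒* ε)
FIRST(C) = { '(', ',', ';' }
FIRST(C ',') = { '(', ',', ';' }
ε ∉ FIRST(C ','), so FOLLOW(C) is not added.
PREDICT(C → C ',') = { '(', ',', ';' }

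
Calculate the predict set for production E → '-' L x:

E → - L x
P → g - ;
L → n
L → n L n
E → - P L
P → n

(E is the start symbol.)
PREDICT(E → '-' L x) = (FIRST(RHS) \ {ε}) ∪ (FOLLOW(E) if ε ∈ FIRST(RHS), i.e. RHS ⇒* ε)
FIRST('-' L x) = { '-' }
ε ∉ FIRST('-' L x), so FOLLOW(E) is not added.
PREDICT(E → '-' L x) = { '-' }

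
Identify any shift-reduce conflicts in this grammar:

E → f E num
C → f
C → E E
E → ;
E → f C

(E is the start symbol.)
Yes — I6: [C → f .] vs [C → . f]

A shift-reduce conflict occurs when an LR(0) state has both:
  - a complete (reduce) item [A → α .] (dot at the end), and
  - a shift item [B → β . c γ] (dot before a terminal).

Augment with E' → E and build the canonical LR(0) collection (I0 = CLOSURE({[E' → . E]}), then GOTO on every symbol after a dot until no new states appear). It has 9 states:
  I0: { [E → . ;], [E → . f C], [E → . f E num], [E' → . E] }  — shift
  I1: { [E → ; .] }  — reduce
  I2: { [E' → E .] }  — accept
  I3: { [C → . E E], [C → . f], [E → . ;], [E → . f C], [E → . f E num], [E → f . C], [E → f . E num] }  — shift
  I4: { [E → f C .] }  — reduce
  I5: { [C → E . E], [E → . ;], [E → . f C], [E → . f E num], [E → f E . num] }  — shift
  I6: { [C → . E E], [C → . f], [C → f .], [E → . ;], [E → . f C], [E → . f E num], [E → f . C], [E → f . E num] }  — shift, reduce
  I7: { [C → E E .] }  — reduce
  I8: { [E → f E num .] }  — reduce

I6 contains reduce item [C → f .] and shift items [C → . f], [E → . ;], [E → . f C], [E → . f E num] — shift-reduce conflict.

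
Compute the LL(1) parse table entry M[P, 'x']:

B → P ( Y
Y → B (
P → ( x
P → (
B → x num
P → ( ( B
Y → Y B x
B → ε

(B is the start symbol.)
Empty (error entry)

To find M[P, 'x'], we find productions for P where 'x' is in the predict set (PREDICT(N → α) = (FIRST(α) \ {ε}) ∪ (FOLLOW(N) if α ⇒* ε)).

P → ( x: PREDICT = { '(' }
P → (: PREDICT = { '(' }
P → ( ( B: PREDICT = { '(' }

M[P, 'x'] is empty (no production applies)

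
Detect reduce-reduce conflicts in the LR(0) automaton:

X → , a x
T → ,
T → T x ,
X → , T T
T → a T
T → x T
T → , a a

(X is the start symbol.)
Yes — I15: [T → , .] vs [T → T x , .]

Augment with X' → X and build the canonical LR(0) collection (I0 = CLOSURE({[X' → . X]}), then GOTO on every symbol after a dot until no new states appear). It has 18 states:
  I0: { [X → . , T T], [X → . , a x], [X' → . X] }  — shift
  I1: { [T → . , a a], [T → . ,], [T → . T x ,], [T → . a T], [T → . x T], [X → , . T T], [X → , . a x] }  — shift
  I2: { [X' → X .] }  — accept
  I3: { [T → , . a a], [T → , .] }  — shift, reduce
  I4: { [T → . , a a], [T → . ,], [T → . T x ,], [T → . a T], [T → . x T], [T → T . x ,], [X → , T . T] }  — shift
  I5: { [T → . , a a], [T → . ,], [T → . T x ,], [T → . a T], [T → . x T], [T → a . T], [X → , a . x] }  — shift
  I6: { [T → . , a a], [T → . ,], [T → . T x ,], [T → . a T], [T → . x T], [T → x . T] }  — shift
  I7: { [T → T . x ,], [T → x T .] }  — shift, reduce
  I8: { [T → . , a a], [T → . ,], [T → . T x ,], [T → . a T], [T → . x T], [T → a . T] }  — shift
  I9: { [T → T . x ,], [T → a T .] }  — shift, reduce
  I10: { [T → T x . ,] }  — shift
  I11: { [T → T x , .] }  — reduce
  I12: { [T → . , a a], [T → . ,], [T → . T x ,], [T → . a T], [T → . x T], [T → x . T], [X → , a x .] }  — shift, reduce
  I13: { [T → T . x ,], [X → , T T .] }  — shift, reduce
  I14: { [T → . , a a], [T → . ,], [T → . T x ,], [T → . a T], [T → . x T], [T → T x . ,], [T → x . T] }  — shift
  I15: { [T → , . a a], [T → , .], [T → T x , .] }  — shift, 2 reduces
  I16: { [T → , a . a] }  — shift
  I17: { [T → , a a .] }  — reduce

I15 contains complete items [T → , .], [T → T x , .] — reduce-reduce conflict.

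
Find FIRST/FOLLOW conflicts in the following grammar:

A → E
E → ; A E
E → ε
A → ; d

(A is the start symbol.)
Nullable non-terminals: A, E.
FIRST sets used below: FIRST(E) = { ';', ε }

A: nullable alternative(s) A → E; FOLLOW(A) = { $, ';' }
  A → E: FIRST \ {ε} = { ';' } — this is the only nullable alternative, skip
  A → ; d: FIRST \ {ε} = { ';' } — overlaps FOLLOW(A) on { ';' }: CONFLICT

E: nullable alternative(s) E → ε; FOLLOW(E) = { $, ';' }
  E → ; A E: FIRST \ {ε} = { ';' } — overlaps FOLLOW(E) on { ';' }: CONFLICT
  E → ε: FIRST \ {ε} = { } — this is the only nullable alternative, skip

So the grammar has 2 FIRST/FOLLOW conflicts (marked CONFLICT above).

Answer: Yes. A → ';' d with FOLLOW(A) on { ';' }; E → ';' A E with FOLLOW(E) on { ';' }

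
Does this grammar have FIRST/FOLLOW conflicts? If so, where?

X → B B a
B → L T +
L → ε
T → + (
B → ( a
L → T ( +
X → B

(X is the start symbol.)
A FIRST/FOLLOW conflict occurs when a non-terminal N has a nullable alternative N → β (β ⇒* ε) and another alternative N → α with FIRST(α) ∩ FOLLOW(N) ≠ ∅: on such a lookahead the parser cannot decide between expanding α and letting N vanish via β.

Nullable non-terminals: L.
FIRST sets used below: FIRST(T) = { '+' }

L: nullable alternative(s) L → ε; FOLLOW(L) = { '+' }
  L → ε: FIRST \ {ε} = { } — this is the only nullable alternative, skip
  L → T ( +: FIRST \ {ε} = { '+' } — overlaps FOLLOW(L) on { '+' }: CONFLICT

B, T, X have no nullable alternative, so no FIRST/FOLLOW check is needed there.

So the grammar has 1 FIRST/FOLLOW conflict (marked CONFLICT above).

Answer: Yes. L → T '(' '+' with FOLLOW(L) on { '+' }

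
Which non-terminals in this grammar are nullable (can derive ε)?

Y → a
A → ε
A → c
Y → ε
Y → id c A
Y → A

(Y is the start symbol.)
A non-terminal is nullable if it can derive ε (the empty string): either it has an ε-production, or it has a production whose right-hand side consists entirely of nullable non-terminals.

ε-productions: A → ε, Y → ε
So A, Y are immediately nullable.
Every non-terminal is now nullable.
Nullable = { 'A', 'Y' }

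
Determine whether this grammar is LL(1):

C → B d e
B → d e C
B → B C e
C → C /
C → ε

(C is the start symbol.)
No. Predict set conflict for C: { 'd' }

A grammar is LL(1) if for each non-terminal N with multiple productions, the predict sets of those productions are pairwise disjoint, where PREDICT(N → α) = (FIRST(α) \ {ε}) ∪ (FOLLOW(N) if α ⇒* ε).

Relevant sets:
  FIRST(B) = { 'd' }
  FIRST(C) = { '/', 'd', ε }
  FOLLOW(C) = { $, '/', 'd', 'e' }

For C:
  PREDICT(C → B d e) = { 'd' }
  PREDICT(C → C '/') = { '/', 'd' }
  PREDICT(C → ε) = { $, '/', 'd', 'e' }
For B:
  PREDICT(B → d e C) = { 'd' }
  PREDICT(B → B C e) = { 'd' }

Conflict found: Predict set conflict for C: { 'd' }
The grammar is NOT LL(1).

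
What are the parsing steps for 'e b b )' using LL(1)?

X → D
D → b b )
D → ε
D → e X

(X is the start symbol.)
Stack is shown with the top on the left.

Stack    Input      Action
--------------------------
X $      e b b ) $  output X → D
D $      e b b ) $  output D → e X
e X $    e b b ) $  match 'e'
X $      b b ) $    output X → D
D $      b b ) $    output D → b b )
b b ) $  b b ) $    match 'b'
b ) $    b ) $      match 'b'
) $      ) $        match ')'
$        $          accept

The string is accepted.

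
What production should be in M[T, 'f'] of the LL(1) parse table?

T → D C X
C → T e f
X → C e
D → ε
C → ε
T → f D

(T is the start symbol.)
To find M[T, 'f'], we find productions for T where 'f' is in the predict set (PREDICT(N → α) = (FIRST(α) \ {ε}) ∪ (FOLLOW(N) if α ⇒* ε)).

Relevant sets:
  FIRST(D) = { ε }
  FIRST(C) = { 'e', 'f', ε }
  FIRST(X) = { 'e', 'f' }

T → D C X: PREDICT = { 'e', 'f' }
  'f' is in predict set, so this production goes in M[T, 'f']
T → f D: PREDICT = { 'f' }
  'f' is in predict set, so this production goes in M[T, 'f']

M[T, 'f'] = T → D C X, T → f D  (a multiply-defined cell — the grammar is not LL(1))

Answer: T → D C X, T → f D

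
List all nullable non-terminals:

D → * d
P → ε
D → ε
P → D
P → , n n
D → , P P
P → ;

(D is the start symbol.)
{ 'D', 'P' }

ε-productions: P → ε, D → ε
So P, D are immediately nullable.
Every non-terminal is now nullable.
Nullable = { 'D', 'P' }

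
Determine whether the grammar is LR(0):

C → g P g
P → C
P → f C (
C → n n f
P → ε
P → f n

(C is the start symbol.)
Augment with C' → C and build the canonical LR(0) collection (I0 = CLOSURE({[C' → . C]}), then GOTO on every symbol after a dot until no new states appear). It has 13 states:
  I0: { [C → . g P g], [C → . n n f], [C' → . C] }  — shift
  I1: { [C' → C .] }  — accept
  I2: { [C → . g P g], [C → . n n f], [C → g . P g], [P → . C], [P → . f C (], [P → . f n], [P → .] }  — shift, reduce
  I3: { [C → n . n f] }  — shift
  I4: { [C → n n . f] }  — shift
  I5: { [C → n n f .] }  — reduce
  I6: { [P → C .] }  — reduce
  I7: { [C → g P . g] }  — shift
  I8: { [C → . g P g], [C → . n n f], [P → f . C (], [P → f . n] }  — shift
  I9: { [P → f C . (] }  — shift
  I10: { [C → n . n f], [P → f n .] }  — shift, reduce
  I11: { [P → f C ( .] }  — reduce
  I12: { [C → g P g .] }  — reduce

Conflict in state I2:
  Shift-reduce conflict between [P → .] and [C → . g P g]
So the grammar is NOT LR(0).

Answer: No. Shift-reduce conflict between [P → .] and [C → . g P g]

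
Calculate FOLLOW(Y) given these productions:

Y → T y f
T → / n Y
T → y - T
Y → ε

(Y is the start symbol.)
{ $, 'y' }

Y is the start symbol, so $ ∈ FOLLOW(Y).
In T → / n Y: Y is at the end, add FOLLOW(T)

The FOLLOW sets referred to above (computed the same way, to a fixed point):
  FOLLOW(T) = { 'y' }

Taking the union: FOLLOW(Y) = { $, 'y' }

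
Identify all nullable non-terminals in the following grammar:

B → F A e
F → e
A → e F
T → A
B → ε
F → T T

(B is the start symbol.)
A non-terminal is nullable if it can derive ε (the empty string): either it has an ε-production, or it has a production whose right-hand side consists entirely of nullable non-terminals.

ε-productions: B → ε
So B is immediately nullable.
No further non-terminal can be added: every production for the remaining non-terminals contains a terminal or a non-nullable non-terminal.
Nullable = { 'B' }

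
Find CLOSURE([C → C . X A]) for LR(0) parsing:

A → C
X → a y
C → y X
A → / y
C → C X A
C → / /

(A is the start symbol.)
Start with: [C → C . X A]
  [C → C . X A] has the dot before X: add [X → . a y]
No further items can be added.

CLOSURE = { [C → C . X A], [X → . a y] }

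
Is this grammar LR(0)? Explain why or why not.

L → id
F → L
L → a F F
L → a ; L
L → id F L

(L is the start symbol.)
No. Shift-reduce conflict between [L → id .] and [L → . a ; L]

Augment with L' → L and build the canonical LR(0) collection (I0 = CLOSURE({[L' → . L]}), then GOTO on every symbol after a dot until no new states appear). It has 11 states:
  I0: { [L → . a ; L], [L → . a F F], [L → . id F L], [L → . id], [L' → . L] }  — shift
  I1: { [L' → L .] }  — accept
  I2: { [F → . L], [L → . a ; L], [L → . a F F], [L → . id F L], [L → . id], [L → a . ; L], [L → a . F F] }  — shift
  I3: { [F → . L], [L → . a ; L], [L → . a F F], [L → . id F L], [L → . id], [L → id . F L], [L → id .] }  — shift, reduce
  I4: { [L → . a ; L], [L → . a F F], [L → . id F L], [L → . id], [L → id F . L] }  — shift
  I5: { [F → L .] }  — reduce
  I6: { [L → id F L .] }  — reduce
  I7: { [L → . a ; L], [L → . a F F], [L → . id F L], [L → . id], [L → a ; . L] }  — shift
  I8: { [F → . L], [L → . a ; L], [L → . a F F], [L → . id F L], [L → . id], [L → a F . F] }  — shift
  I9: { [L → a F F .] }  — reduce
  I10: { [L → a ; L .] }  — reduce

Conflict in state I3:
  Shift-reduce conflict between [L → id .] and [L → . a ; L]
So the grammar is NOT LR(0).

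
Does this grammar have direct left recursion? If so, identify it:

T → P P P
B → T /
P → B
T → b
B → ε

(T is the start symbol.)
T → P P P: starts with P
B → T /: starts with T
P → B: starts with B
T → b: starts with b
B → ε: starts with ε

No direct left recursion found.

Answer: No direct left recursion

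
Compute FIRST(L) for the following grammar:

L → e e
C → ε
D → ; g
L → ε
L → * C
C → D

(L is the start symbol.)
{ '*', 'e', ε }

From L → e e:
  - e is a terminal: add 'e' and stop
From L → ε:
  - ε-production, so ε ∈ FIRST(L)
From L → * C:
  - '*' is a terminal: add '*' and stop

Collecting: FIRST(L) = { '*', 'e', ε }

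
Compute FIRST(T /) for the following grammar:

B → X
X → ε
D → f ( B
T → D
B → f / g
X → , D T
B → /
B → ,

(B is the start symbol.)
FIRST sets of the non-terminals involved (from the grammar, by fixed-point iteration):
  FIRST(T) = { 'f' }

To compute FIRST(T /), process the symbols left to right:
Symbol T is a non-terminal. Add FIRST(T) \ {ε} = { 'f' }
T is not nullable (ε ∉ FIRST(T)), so stop here.
FIRST(T /) = { 'f' }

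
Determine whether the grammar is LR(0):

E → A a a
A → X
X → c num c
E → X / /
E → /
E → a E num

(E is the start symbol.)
No. Shift-reduce conflict between [A → X .] and [E → X . / /]

A grammar is LR(0) if no state in the canonical LR(0) collection has:
  - both a shift item (dot before a terminal) and a complete item (shift-reduce conflict), or
  - two or more complete items (reduce-reduce conflict; the accept item [E' → E .] counts as a complete item here).

Augment with E' → E and build the canonical LR(0) collection (I0 = CLOSURE({[E' → . E]}), then GOTO on every symbol after a dot until no new states appear). It has 15 states:
  I0: { [A → . X], [E → . /], [E → . A a a], [E → . X / /], [E → . a E num], [E' → . E], [X → . c num c] }  — shift
  I1: { [E → / .] }  — reduce
  I2: { [E → A . a a] }  — shift
  I3: { [E' → E .] }  — accept
  I4: { [A → X .], [E → X . / /] }  — shift, reduce
  I5: { [A → . X], [E → . /], [E → . A a a], [E → . X / /], [E → . a E num], [E → a . E num], [X → . c num c] }  — shift
  I6: { [X → c . num c] }  — shift
  I7: { [X → c num . c] }  — shift
  I8: { [X → c num c .] }  — reduce
  I9: { [E → a E . num] }  — shift
  I10: { [E → a E num .] }  — reduce
  I11: { [E → X / . /] }  — shift
  I12: { [E → X / / .] }  — reduce
  I13: { [E → A a . a] }  — shift
  I14: { [E → A a a .] }  — reduce

Conflict in state I4:
  Shift-reduce conflict between [A → X .] and [E → X . / /]
So the grammar is NOT LR(0).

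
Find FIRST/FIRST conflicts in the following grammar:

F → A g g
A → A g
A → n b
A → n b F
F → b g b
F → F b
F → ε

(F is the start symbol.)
Yes. F → A g g / F → F b on { 'n' }; F → b g b / F → F b on { 'b' }; A → A g / A → n b on { 'n' }; A → A g / A → n b F on { 'n' }; A → n b / A → n b F on { 'n' }

A FIRST/FIRST conflict occurs when two productions N → α and N → β for the same non-terminal have FIRST(α) ∩ FIRST(β) ≠ ∅ (with ε ∈ FIRST of a nullable right-hand side, so two nullable alternatives also conflict).

FIRST sets of the non-terminals at (or reachable through a nullable prefix from) the front of some alternative:
  FIRST(A) = { 'n' }
  FIRST(F) = { 'b', 'n', ε }

Productions for F:
  F → A g g: FIRST = { 'n' }
  F → b g b: FIRST = { 'b' }
  F → F b: FIRST = { 'b', 'n' }
  F → ε: FIRST = { ε }
Productions for A:
  A → A g: FIRST = { 'n' }
  A → n b: FIRST = { 'n' }
  A → n b F: FIRST = { 'n' }

Conflict for F: F → A g g and F → F b
  Overlap: { 'n' }
Conflict for F: F → b g b and F → F b
  Overlap: { 'b' }
Conflict for A: A → A g and A → n b
  Overlap: { 'n' }
Conflict for A: A → A g and A → n b F
  Overlap: { 'n' }
Conflict for A: A → n b and A → n b F
  Overlap: { 'n' }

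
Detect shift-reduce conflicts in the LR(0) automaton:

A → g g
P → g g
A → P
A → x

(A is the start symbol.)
A shift-reduce conflict occurs when an LR(0) state has both:
  - a complete (reduce) item [A → α .] (dot at the end), and
  - a shift item [B → β . c γ] (dot before a terminal).

Augment with A' → A and build the canonical LR(0) collection (I0 = CLOSURE({[A' → . A]}), then GOTO on every symbol after a dot until no new states appear). It has 6 states:
  I0: { [A → . P], [A → . g g], [A → . x], [A' → . A], [P → . g g] }  — shift
  I1: { [A' → A .] }  — accept
  I2: { [A → P .] }  — reduce
  I3: { [A → g . g], [P → g . g] }  — shift
  I4: { [A → x .] }  — reduce
  I5: { [A → g g .], [P → g g .] }  — 2 reduces

No state contains both a complete item and a shift item.

Answer: No shift-reduce conflicts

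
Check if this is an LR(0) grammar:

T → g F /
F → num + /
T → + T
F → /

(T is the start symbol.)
Yes, the grammar is LR(0)

A grammar is LR(0) if no state in the canonical LR(0) collection has:
  - both a shift item (dot before a terminal) and a complete item (shift-reduce conflict), or
  - two or more complete items (reduce-reduce conflict; the accept item [T' → T .] counts as a complete item here).

Augment with T' → T and build the canonical LR(0) collection (I0 = CLOSURE({[T' → . T]}), then GOTO on every symbol after a dot until no new states appear). It has 11 states:
  I0: { [T → . + T], [T → . g F /], [T' → . T] }  — shift
  I1: { [T → + . T], [T → . + T], [T → . g F /] }  — shift
  I2: { [T' → T .] }  — accept
  I3: { [F → . /], [F → . num + /], [T → g . F /] }  — shift
  I4: { [F → / .] }  — reduce
  I5: { [T → g F . /] }  — shift
  I6: { [F → num . + /] }  — shift
  I7: { [F → num + . /] }  — shift
  I8: { [F → num + / .] }  — reduce
  I9: { [T → g F / .] }  — reduce
  I10: { [T → + T .] }  — reduce

Every state is either a pure shift/goto state or contains exactly one complete item and nothing to shift — no conflicts. The grammar is LR(0).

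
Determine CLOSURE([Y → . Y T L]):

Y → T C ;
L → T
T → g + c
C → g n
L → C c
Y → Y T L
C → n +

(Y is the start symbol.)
{ [T → . g + c], [Y → . T C ;], [Y → . Y T L] }

To compute CLOSURE, for each item [A → α.Bβ] where B is a non-terminal, add [B → .γ] for all productions B → γ; repeat for the newly added items until nothing changes.

Start with: [Y → . Y T L]
  [Y → . Y T L] has the dot before Y: add [Y → . T C ;]
  [Y → . T C ;] has the dot before T: add [T → . g + c]
No further items can be added.

CLOSURE = { [T → . g + c], [Y → . T C ;], [Y → . Y T L] }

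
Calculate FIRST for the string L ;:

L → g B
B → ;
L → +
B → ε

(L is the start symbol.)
{ '+', 'g' }

FIRST sets of the non-terminals involved (from the grammar, by fixed-point iteration):
  FIRST(L) = { '+', 'g' }

To compute FIRST(L ;), process the symbols left to right:
Symbol L is a non-terminal. Add FIRST(L) \ {ε} = { '+', 'g' }
L is not nullable (ε ∉ FIRST(L)), so stop here.
FIRST(L ;) = { '+', 'g' }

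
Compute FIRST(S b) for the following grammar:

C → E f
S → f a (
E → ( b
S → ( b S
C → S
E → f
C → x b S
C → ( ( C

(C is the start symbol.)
{ '(', 'f' }

FIRST sets of the non-terminals involved (from the grammar, by fixed-point iteration):
  FIRST(S) = { '(', 'f' }

To compute FIRST(S b), process the symbols left to right:
Symbol S is a non-terminal. Add FIRST(S) \ {ε} = { '(', 'f' }
S is not nullable (ε ∉ FIRST(S)), so stop here.
FIRST(S b) = { '(', 'f' }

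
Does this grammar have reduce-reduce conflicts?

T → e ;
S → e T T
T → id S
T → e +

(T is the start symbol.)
No reduce-reduce conflicts

Augment with T' → T and build the canonical LR(0) collection (I0 = CLOSURE({[T' → . T]}), then GOTO on every symbol after a dot until no new states appear). It has 10 states:
  I0: { [T → . e +], [T → . e ;], [T → . id S], [T' → . T] }  — shift
  I1: { [T' → T .] }  — accept
  I2: { [T → e . +], [T → e . ;] }  — shift
  I3: { [S → . e T T], [T → id . S] }  — shift
  I4: { [T → id S .] }  — reduce
  I5: { [S → e . T T], [T → . e +], [T → . e ;], [T → . id S] }  — shift
  I6: { [S → e T . T], [T → . e +], [T → . e ;], [T → . id S] }  — shift
  I7: { [S → e T T .] }  — reduce
  I8: { [T → e + .] }  — reduce
  I9: { [T → e ; .] }  — reduce

No state contains more than one complete item.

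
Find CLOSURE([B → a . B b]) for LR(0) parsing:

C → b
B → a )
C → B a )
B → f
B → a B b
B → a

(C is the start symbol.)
{ [B → . a )], [B → . a B b], [B → . a], [B → . f], [B → a . B b] }

Start with: [B → a . B b]
  [B → a . B b] has the dot before B: add [B → . a )], [B → . f], [B → . a B b], [B → . a]
No further items can be added.

CLOSURE = { [B → . a )], [B → . a B b], [B → . a], [B → . f], [B → a . B b] }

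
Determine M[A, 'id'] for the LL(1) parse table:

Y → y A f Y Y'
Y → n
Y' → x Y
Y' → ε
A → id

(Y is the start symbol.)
To find M[A, 'id'], we find productions for A where 'id' is in the predict set (PREDICT(N → α) = (FIRST(α) \ {ε}) ∪ (FOLLOW(N) if α ⇒* ε)).

A → id: PREDICT = { 'id' }
  'id' is in predict set, so this production goes in M[A, 'id']

M[A, 'id'] = A → id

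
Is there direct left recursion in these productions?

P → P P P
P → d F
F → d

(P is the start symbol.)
Yes, P is left-recursive

Direct left recursion occurs when N → N α for some non-terminal N (the right-hand side begins with the left-hand side itself).

P → P P P: LEFT RECURSIVE (starts with P)
P → d F: starts with d
F → d: starts with d

The grammar has direct left recursion on: P.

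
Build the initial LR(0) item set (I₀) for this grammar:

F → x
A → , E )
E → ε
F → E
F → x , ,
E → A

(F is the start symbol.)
First, augment the grammar with F' → F
I₀ = CLOSURE({ [F' → . F] }):
  [F' → . F] has the dot before F: add [F → . x], [F → . E], [F → . x , ,]
  [F → . E] has the dot before E: add [E → .], [E → . A]
  [E → . A] has the dot before A: add [A → . , E )]
No further items can be added.

I₀ = { [A → . , E )], [E → . A], [E → .], [F → . E], [F → . x , ,], [F → . x], [F' → . F] }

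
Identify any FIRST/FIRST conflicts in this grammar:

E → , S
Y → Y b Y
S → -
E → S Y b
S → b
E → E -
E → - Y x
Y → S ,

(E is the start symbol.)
Yes. E → ',' S / E → E '-' on { ',' }; E → S Y b / E → E '-' on { '-', 'b' }; E → S Y b / E → '-' Y x on { '-' }; E → E '-' / E → '-' Y x on { '-' }; Y → Y b Y / Y → S ',' on { '-', 'b' }

A FIRST/FIRST conflict occurs when two productions N → α and N → β for the same non-terminal have FIRST(α) ∩ FIRST(β) ≠ ∅ (with ε ∈ FIRST of a nullable right-hand side, so two nullable alternatives also conflict).

FIRST sets of the non-terminals at (or reachable through a nullable prefix from) the front of some alternative:
  FIRST(S) = { '-', 'b' }
  FIRST(E) = { ',', '-', 'b' }
  FIRST(Y) = { '-', 'b' }

Productions for E:
  E → , S: FIRST = { ',' }
  E → S Y b: FIRST = { '-', 'b' }
  E → E -: FIRST = { ',', '-', 'b' }
  E → - Y x: FIRST = { '-' }
Productions for Y:
  Y → Y b Y: FIRST = { '-', 'b' }
  Y → S ,: FIRST = { '-', 'b' }
Productions for S:
  S → -: FIRST = { '-' }
  S → b: FIRST = { 'b' }

Conflict for E: E → , S and E → E -
  Overlap: { ',' }
Conflict for E: E → S Y b and E → E -
  Overlap: { '-', 'b' }
Conflict for E: E → S Y b and E → - Y x
  Overlap: { '-' }
Conflict for E: E → E - and E → - Y x
  Overlap: { '-' }
Conflict for Y: Y → Y b Y and Y → S ,
  Overlap: { '-', 'b' }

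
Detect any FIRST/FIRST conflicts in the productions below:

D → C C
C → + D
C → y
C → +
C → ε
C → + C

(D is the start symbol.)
Yes. C → '+' D / C → '+' on { '+' }; C → '+' D / C → '+' C on { '+' }; C → '+' / C → '+' C on { '+' }

Productions for C:
  C → + D: FIRST = { '+' }
  C → y: FIRST = { 'y' }
  C → +: FIRST = { '+' }
  C → ε: FIRST = { ε }
  C → + C: FIRST = { '+' }
D has only one production, so no FIRST/FIRST conflict is possible there.

Conflict for C: C → + D and C → +
  Overlap: { '+' }
Conflict for C: C → + D and C → + C
  Overlap: { '+' }
Conflict for C: C → + and C → + C
  Overlap: { '+' }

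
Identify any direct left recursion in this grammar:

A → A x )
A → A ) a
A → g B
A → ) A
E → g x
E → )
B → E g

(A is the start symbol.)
Yes, A is left-recursive

A → A x ): LEFT RECURSIVE (starts with A)
A → A ) a: LEFT RECURSIVE (starts with A)
A → g B: starts with g
A → ) A: starts with ')'
E → g x: starts with g
E → ): starts with ')'
B → E g: starts with E

The grammar has direct left recursion on: A.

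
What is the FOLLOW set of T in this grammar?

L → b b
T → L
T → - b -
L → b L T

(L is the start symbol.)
{ $, '-', 'b' }

In L → b L T: T is at the end, add FOLLOW(L)

The FOLLOW sets referred to above (computed the same way, to a fixed point):
  FOLLOW(L) = { $, '-', 'b' }

Taking the union: FOLLOW(T) = { $, '-', 'b' }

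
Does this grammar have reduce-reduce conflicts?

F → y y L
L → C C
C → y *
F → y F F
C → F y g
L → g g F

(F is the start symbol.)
No reduce-reduce conflicts

A reduce-reduce conflict occurs when an LR(0) state has two complete items [A → α .] and [B → β .] — both call for a reduction, and with no lookahead the parser cannot choose between them.

Augment with F' → F and build the canonical LR(0) collection (I0 = CLOSURE({[F' → . F]}), then GOTO on every symbol after a dot until no new states appear). It has 20 states:
  I0: { [F → . y F F], [F → . y y L], [F' → . F] }  — shift
  I1: { [F' → F .] }  — accept
  I2: { [F → . y F F], [F → . y y L], [F → y . F F], [F → y . y L] }  — shift
  I3: { [F → . y F F], [F → . y y L], [F → y F . F] }  — shift
  I4: { [C → . F y g], [C → . y *], [F → . y F F], [F → . y y L], [F → y . F F], [F → y . y L], [F → y y . L], [L → . C C], [L → . g g F] }  — shift
  I5: { [C → . F y g], [C → . y *], [F → . y F F], [F → . y y L], [L → C . C] }  — shift
  I6: { [C → F . y g], [F → . y F F], [F → . y y L], [F → y F . F] }  — shift
  I7: { [F → y y L .] }  — reduce
  I8: { [L → g . g F] }  — shift
  I9: { [C → . F y g], [C → . y *], [C → y . *], [F → . y F F], [F → . y y L], [F → y . F F], [F → y . y L], [F → y y . L], [L → . C C], [L → . g g F] }  — shift
  I10: { [C → y * .] }  — reduce
  I11: { [F → . y F F], [F → . y y L], [L → g g . F] }  — shift
  I12: { [L → g g F .] }  — reduce
  I13: { [F → y F F .] }  — reduce
  I14: { [C → F y . g], [F → . y F F], [F → . y y L], [F → y . F F], [F → y . y L] }  — shift
  I15: { [C → F y g .] }  — reduce
  I16: { [L → C C .] }  — reduce
  I17: { [C → F . y g] }  — shift
  I18: { [C → y . *], [F → . y F F], [F → . y y L], [F → y . F F], [F → y . y L] }  — shift
  I19: { [C → F y . g] }  — shift

No state contains more than one complete item.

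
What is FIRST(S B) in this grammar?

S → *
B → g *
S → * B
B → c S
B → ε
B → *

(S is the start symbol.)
{ '*' }

FIRST sets of the non-terminals involved (from the grammar, by fixed-point iteration):
  FIRST(S) = { '*' }

To compute FIRST(S B), process the symbols left to right:
Symbol S is a non-terminal. Add FIRST(S) \ {ε} = { '*' }
S is not nullable (ε ∉ FIRST(S)), so stop here.
FIRST(S B) = { '*' }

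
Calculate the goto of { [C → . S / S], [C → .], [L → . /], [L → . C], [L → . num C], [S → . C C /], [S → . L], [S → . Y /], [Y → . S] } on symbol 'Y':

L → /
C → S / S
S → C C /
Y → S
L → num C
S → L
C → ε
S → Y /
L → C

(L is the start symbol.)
GOTO(I, 'Y') = CLOSURE({ [A → αX.β] : [A → α.Xβ] ∈ I, X = 'Y' })

Items with dot before 'Y', with the dot advanced:
  [S → . Y /] → [S → Y . /]
Closure adds nothing (no advanced item has the dot before a non-terminal).

GOTO = { [S → Y . /] }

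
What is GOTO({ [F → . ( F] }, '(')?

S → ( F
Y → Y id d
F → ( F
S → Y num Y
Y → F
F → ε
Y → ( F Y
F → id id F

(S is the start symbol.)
{ [F → ( . F], [F → . ( F], [F → . id id F], [F → .] }

GOTO(I, '(') = CLOSURE({ [A → αX.β] : [A → α.Xβ] ∈ I, X = '(' })

Items with dot before '(', with the dot advanced:
  [F → . ( F] → [F → ( . F]
Closure of the advanced items:
  [F → ( . F] has the dot before F: add [F → . ( F], [F → .], [F → . id id F]

GOTO = { [F → ( . F], [F → . ( F], [F → . id id F], [F → .] }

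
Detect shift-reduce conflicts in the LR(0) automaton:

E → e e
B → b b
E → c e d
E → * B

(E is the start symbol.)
Augment with E' → E and build the canonical LR(0) collection (I0 = CLOSURE({[E' → . E]}), then GOTO on every symbol after a dot until no new states appear). It has 11 states:
  I0: { [E → . * B], [E → . c e d], [E → . e e], [E' → . E] }  — shift
  I1: { [B → . b b], [E → * . B] }  — shift
  I2: { [E' → E .] }  — accept
  I3: { [E → c . e d] }  — shift
  I4: { [E → e . e] }  — shift
  I5: { [E → e e .] }  — reduce
  I6: { [E → c e . d] }  — shift
  I7: { [E → c e d .] }  — reduce
  I8: { [E → * B .] }  — reduce
  I9: { [B → b . b] }  — shift
  I10: { [B → b b .] }  — reduce

No state contains both a complete item and a shift item.

Answer: No shift-reduce conflicts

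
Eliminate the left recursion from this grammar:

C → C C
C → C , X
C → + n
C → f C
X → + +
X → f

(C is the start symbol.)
C is directly left-recursive. The standard transformation for
  A → A α₁ | ... | A α_m | β₁ | ... | β_n
is
  A  → β₁ A' | ... | β_n A'
  A' → α₁ A' | ... | α_m A' | ε

C → + n becomes C → + n C'
C → f C becomes C → f C C'
C → C C becomes C' → C C'
C → C , X becomes C' → , X C'
Add C' → ε

Productions for other non-terminals are unchanged:
  X → + +
  X → f

Resulting grammar:
C → + n C'
C → f C C'
C' → C C'
C' → , X C'
C' → ε
X → + +
X → f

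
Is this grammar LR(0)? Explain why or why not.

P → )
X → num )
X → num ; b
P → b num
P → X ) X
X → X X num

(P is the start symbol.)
Augment with P' → P and build the canonical LR(0) collection (I0 = CLOSURE({[P' → . P]}), then GOTO on every symbol after a dot until no new states appear). It has 14 states:
  I0: { [P → . )], [P → . X ) X], [P → . b num], [P' → . P], [X → . X X num], [X → . num )], [X → . num ; b] }  — shift
  I1: { [P → ) .] }  — reduce
  I2: { [P' → P .] }  — accept
  I3: { [P → X . ) X], [X → . X X num], [X → . num )], [X → . num ; b], [X → X . X num] }  — shift
  I4: { [P → b . num] }  — shift
  I5: { [X → num . )], [X → num . ; b] }  — shift
  I6: { [X → num ) .] }  — reduce
  I7: { [X → num ; . b] }  — shift
  I8: { [X → num ; b .] }  — reduce
  I9: { [P → b num .] }  — reduce
  I10: { [P → X ) . X], [X → . X X num], [X → . num )], [X → . num ; b] }  — shift
  I11: { [X → . X X num], [X → . num )], [X → . num ; b], [X → X . X num], [X → X X . num] }  — shift
  I12: { [X → X X num .], [X → num . )], [X → num . ; b] }  — shift, reduce
  I13: { [P → X ) X .], [X → . X X num], [X → . num )], [X → . num ; b], [X → X . X num] }  — shift, reduce

Conflict in state I12:
  Shift-reduce conflict between [X → X X num .] and [X → num . )]
So the grammar is NOT LR(0).

Answer: No. Shift-reduce conflict between [X → X X num .] and [X → num . )]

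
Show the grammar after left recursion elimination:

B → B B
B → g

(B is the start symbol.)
B → g B'
B' → B B'
B' → ε

B is directly left-recursive. The standard transformation for
  A → A α₁ | ... | A α_m | β₁ | ... | β_n
is
  A  → β₁ A' | ... | β_n A'
  A' → α₁ A' | ... | α_m A' | ε

B → g becomes B → g B'
B → B B becomes B' → B B'
Add B' → ε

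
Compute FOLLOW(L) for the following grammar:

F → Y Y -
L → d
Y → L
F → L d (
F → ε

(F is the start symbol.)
{ '-', 'd' }

To compute FOLLOW(L), find every occurrence of L on a right-hand side N → α L β: add FIRST(β) \ {ε}, and if β is empty or nullable also add FOLLOW(N). Iterate to a fixed point.

In Y → L: L is at the end, add FOLLOW(Y)
In F → L d (: L is followed by d '(', add FIRST(d '(') \ {ε} = { 'd' }

The FOLLOW sets referred to above (computed the same way, to a fixed point):
  FOLLOW(Y) = { '-', 'd' }

Taking the union: FOLLOW(L) = { '-', 'd' }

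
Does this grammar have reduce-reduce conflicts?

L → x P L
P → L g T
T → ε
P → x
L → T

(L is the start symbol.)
Yes — I6: [P → x .] vs [T → .]

A reduce-reduce conflict occurs when an LR(0) state has two complete items [A → α .] and [B → β .] — both call for a reduction, and with no lookahead the parser cannot choose between them.

Augment with L' → L and build the canonical LR(0) collection (I0 = CLOSURE({[L' → . L]}), then GOTO on every symbol after a dot until no new states appear). It has 10 states:
  I0: { [L → . T], [L → . x P L], [L' → . L], [T → .] }  — shift, reduce
  I1: { [L' → L .] }  — accept
  I2: { [L → T .] }  — reduce
  I3: { [L → . T], [L → . x P L], [L → x . P L], [P → . L g T], [P → . x], [T → .] }  — shift, reduce
  I4: { [P → L . g T] }  — shift
  I5: { [L → . T], [L → . x P L], [L → x P . L], [T → .] }  — shift, reduce
  I6: { [L → . T], [L → . x P L], [L → x . P L], [P → . L g T], [P → . x], [P → x .], [T → .] }  — shift, 2 reduces
  I7: { [L → x P L .] }  — reduce
  I8: { [P → L g . T], [T → .] }  — reduce
  I9: { [P → L g T .] }  — reduce

I6 contains complete items [P → x .], [T → .] — reduce-reduce conflict.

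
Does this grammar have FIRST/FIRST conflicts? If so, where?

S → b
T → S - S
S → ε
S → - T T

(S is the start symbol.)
A FIRST/FIRST conflict occurs when two productions N → α and N → β for the same non-terminal have FIRST(α) ∩ FIRST(β) ≠ ∅ (with ε ∈ FIRST of a nullable right-hand side, so two nullable alternatives also conflict).

Productions for S:
  S → b: FIRST = { 'b' }
  S → ε: FIRST = { ε }
  S → - T T: FIRST = { '-' }
T has only one production, so no FIRST/FIRST conflict is possible there.

All alternatives of each non-terminal have pairwise disjoint FIRST sets.

Answer: No FIRST/FIRST conflicts.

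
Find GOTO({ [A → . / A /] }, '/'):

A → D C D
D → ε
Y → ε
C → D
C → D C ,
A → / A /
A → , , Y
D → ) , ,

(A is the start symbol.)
{ [A → . , , Y], [A → . / A /], [A → . D C D], [A → / . A /], [D → . ) , ,], [D → .] }

GOTO(I, '/') = CLOSURE({ [A → αX.β] : [A → α.Xβ] ∈ I, X = '/' })

Items with dot before '/', with the dot advanced:
  [A → . / A /] → [A → / . A /]
Closure of the advanced items:
  [A → / . A /] has the dot before A: add [A → . D C D], [A → . / A /], [A → . , , Y]
  [A → . D C D] has the dot before D: add [D → .], [D → . ) , ,]

GOTO = { [A → . , , Y], [A → . / A /], [A → . D C D], [A → / . A /], [D → . ) , ,], [D → .] }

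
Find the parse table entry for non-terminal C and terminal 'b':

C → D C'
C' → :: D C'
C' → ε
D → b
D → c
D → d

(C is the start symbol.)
To find M[C, 'b'], we find productions for C where 'b' is in the predict set (PREDICT(N → α) = (FIRST(α) \ {ε}) ∪ (FOLLOW(N) if α ⇒* ε)).

Relevant sets:
  FIRST(D) = { 'b', 'c', 'd' }

C → D C': PREDICT = { 'b', 'c', 'd' }
  'b' is in predict set, so this production goes in M[C, 'b']

M[C, 'b'] = C → D C'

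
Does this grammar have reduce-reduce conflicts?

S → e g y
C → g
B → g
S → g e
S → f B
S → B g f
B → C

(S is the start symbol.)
Augment with S' → S and build the canonical LR(0) collection (I0 = CLOSURE({[S' → . S]}), then GOTO on every symbol after a dot until no new states appear). It has 14 states:
  I0: { [B → . C], [B → . g], [C → . g], [S → . B g f], [S → . e g y], [S → . f B], [S → . g e], [S' → . S] }  — shift
  I1: { [S → B . g f] }  — shift
  I2: { [B → C .] }  — reduce
  I3: { [S' → S .] }  — accept
  I4: { [S → e . g y] }  — shift
  I5: { [B → . C], [B → . g], [C → . g], [S → f . B] }  — shift
  I6: { [B → g .], [C → g .], [S → g . e] }  — shift, 2 reduces
  I7: { [S → g e .] }  — reduce
  I8: { [S → f B .] }  — reduce
  I9: { [B → g .], [C → g .] }  — 2 reduces
  I10: { [S → e g . y] }  — shift
  I11: { [S → e g y .] }  — reduce
  I12: { [S → B g . f] }  — shift
  I13: { [S → B g f .] }  — reduce

I6 contains complete items [B → g .], [C → g .] — reduce-reduce conflict.
I9 contains complete items [B → g .], [C → g .] — reduce-reduce conflict.

Answer: Yes — I6: [B → g .] vs [C → g .]; I9: [B → g .] vs [C → g .]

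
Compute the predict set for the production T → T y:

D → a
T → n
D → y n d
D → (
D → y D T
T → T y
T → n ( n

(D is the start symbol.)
{ 'n' }

PREDICT(T → T y) = (FIRST(RHS) \ {ε}) ∪ (FOLLOW(T) if ε ∈ FIRST(RHS), i.e. RHS ⇒* ε)
FIRST(T) = { 'n' }
FIRST(T y) = { 'n' }
ε ∉ FIRST(T y), so FOLLOW(T) is not added.
PREDICT(T → T y) = { 'n' }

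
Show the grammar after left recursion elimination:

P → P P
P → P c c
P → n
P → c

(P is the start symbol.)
P is directly left-recursive. The standard transformation for
  A → A α₁ | ... | A α_m | β₁ | ... | β_n
is
  A  → β₁ A' | ... | β_n A'
  A' → α₁ A' | ... | α_m A' | ε

P → n becomes P → n P'
P → c becomes P → c P'
P → P P becomes P' → P P'
P → P c c becomes P' → c c P'
Add P' → ε

Resulting grammar:
P → n P'
P → c P'
P' → P P'
P' → c c P'
P' → ε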